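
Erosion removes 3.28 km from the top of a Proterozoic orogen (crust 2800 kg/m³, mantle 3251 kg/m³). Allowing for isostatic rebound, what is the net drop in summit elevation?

0.455 km

Rebound u = e ρ_c/ρ_m = 3.28 km × 2800/3251 = 2.825 km.
Net surface drop = e − u = 3.28 km − 2.825 km = e (ρ_m − ρ_c)/ρ_m = 0.455 km.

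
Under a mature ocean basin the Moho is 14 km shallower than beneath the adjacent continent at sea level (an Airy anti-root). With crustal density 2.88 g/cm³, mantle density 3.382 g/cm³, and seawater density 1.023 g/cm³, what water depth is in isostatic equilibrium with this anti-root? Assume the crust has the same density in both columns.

3.78 km

Replacing a thickness d of crust by seawater at the top must be balanced by replacing crust with mantle at the base: d (ρ_c − ρ_w) = a (ρ_m − ρ_c).
d = a (ρ_m − ρ_c)/(ρ_c − ρ_w) = 14 km × 0.502/1.857 = 3.78 km.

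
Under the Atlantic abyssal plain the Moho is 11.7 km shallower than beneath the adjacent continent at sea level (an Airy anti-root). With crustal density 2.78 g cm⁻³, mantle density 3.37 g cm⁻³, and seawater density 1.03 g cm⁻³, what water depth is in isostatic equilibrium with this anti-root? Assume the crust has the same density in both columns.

3.94 km

Replacing a thickness d of crust by seawater at the top must be balanced by replacing crust with mantle at the base: d (ρ_c − ρ_w) = a (ρ_m − ρ_c).
d = a (ρ_m − ρ_c)/(ρ_c − ρ_w) = 11.7 km × 0.59/1.75 = 3.94 km.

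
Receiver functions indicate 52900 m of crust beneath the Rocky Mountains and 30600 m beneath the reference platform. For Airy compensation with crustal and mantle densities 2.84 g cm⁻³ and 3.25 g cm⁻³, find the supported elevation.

Excess crust Δ = 52900 m − 30600 m = 22300 m, split between elevation h and root r with h + r = Δ.
Airy balance ρ_c h = (ρ_m − ρ_c) r gives r = h ρ_c/(ρ_m − ρ_c), so h (1 + ρ_c/(ρ_m − ρ_c)) = Δ, i.e. h = Δ (ρ_m − ρ_c)/ρ_m.
h = 22300 m × 0.41/3.25 = 2810 m.

2810 m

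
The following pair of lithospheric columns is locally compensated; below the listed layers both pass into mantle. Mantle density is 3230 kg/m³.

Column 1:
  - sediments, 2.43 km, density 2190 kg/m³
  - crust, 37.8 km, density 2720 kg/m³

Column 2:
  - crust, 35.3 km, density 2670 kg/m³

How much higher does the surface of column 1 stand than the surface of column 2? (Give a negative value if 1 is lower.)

0.631 km

For any compensation level in the mantle, the mantle terms cancel and isostasy reduces to e = (Σt_1 − Σt_2) − (Σ(ρt)_1 − Σ(ρt)_2) / ρ_m.
Σt_1 = 40.23 km; Σt_2 = 35.3 km; Σ(ρt)_1 = 108137.7; Σ(ρt)_2 = 94251 (in km·kg/m³).
e = (40.23 − 35.3) − (108137.7 − 94251) / 3230 = 0.631 km.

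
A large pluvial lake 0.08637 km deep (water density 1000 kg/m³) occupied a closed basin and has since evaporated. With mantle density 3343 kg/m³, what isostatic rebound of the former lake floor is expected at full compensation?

0.0258 km

u = d ρ_w/ρ_m = 0.08637 km × 1000/3343 = 0.0258 km.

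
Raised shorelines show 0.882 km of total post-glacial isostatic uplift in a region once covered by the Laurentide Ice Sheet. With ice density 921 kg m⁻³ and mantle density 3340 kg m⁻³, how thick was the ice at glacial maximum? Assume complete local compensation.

u = t ρ_ice/ρ_m → t = u ρ_m/ρ_ice = 0.882 km × 3340/921 = 3.2 km.

3.2 km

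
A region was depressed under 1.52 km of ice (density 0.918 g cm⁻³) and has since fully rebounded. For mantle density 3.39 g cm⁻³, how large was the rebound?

Removing the load lets mantle flow back in; uplift u satisfies ρ_ice t = ρ_m u.
u = t ρ_ice/ρ_m = 1.52 km × 0.918/3.39 = 0.412 km.

0.412 km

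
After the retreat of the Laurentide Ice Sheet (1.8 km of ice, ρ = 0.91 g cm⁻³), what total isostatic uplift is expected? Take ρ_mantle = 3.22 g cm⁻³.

Removing the load lets mantle flow back in; uplift u satisfies ρ_ice t = ρ_m u.
u = t ρ_ice/ρ_m = 1.8 km × 0.91/3.22 = 0.509 km.

0.509 km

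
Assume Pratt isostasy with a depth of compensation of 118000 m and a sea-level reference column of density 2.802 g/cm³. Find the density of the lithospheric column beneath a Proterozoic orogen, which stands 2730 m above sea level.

Pratt balance: ρ_ref D = ρ (D + h).
ρ = ρ_ref D/(D + h) = 2.802 × 118000 m/(118000 m + 2730 m) = 2.74 g/cm³.

2.74 g/cm³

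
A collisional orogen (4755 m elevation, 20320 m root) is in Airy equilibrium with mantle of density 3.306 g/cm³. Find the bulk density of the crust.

ρ_c h = (ρ_m − ρ_c) r → ρ_c (h + r) = ρ_m r → ρ_c = ρ_m r / (h + r).
ρ_c = 3.306 × 20320 m / (4755 m + 20320 m) = 2.68 g/cm³.

2.68 g/cm³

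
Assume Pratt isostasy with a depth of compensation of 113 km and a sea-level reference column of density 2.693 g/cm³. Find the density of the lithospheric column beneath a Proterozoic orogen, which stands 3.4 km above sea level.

Pratt balance: ρ_ref D = ρ (D + h).
ρ = ρ_ref D/(D + h) = 2.693 × 113 km/(113 km + 3.4 km) = 2.61 g/cm³.

2.61 g/cm³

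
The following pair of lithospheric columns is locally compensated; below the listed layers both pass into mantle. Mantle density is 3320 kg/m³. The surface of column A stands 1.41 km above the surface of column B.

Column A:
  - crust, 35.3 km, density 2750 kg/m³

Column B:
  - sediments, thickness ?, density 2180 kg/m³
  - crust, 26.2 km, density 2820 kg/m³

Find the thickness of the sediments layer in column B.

Take the compensation level at the base of the deeper column (depth z_c below the surface of column A) and equate Σ ρ_i t_i down to z_c; mantle fills any gap and the z_c terms cancel.
Column A: 35.3×2750 + (z_c − 35.3)×3320
Column B: 1.41×0 + x×2180 + 26.2×2820 + (z_c − 1.41 − 26.2 − x)×3320
The z_c×3320 term appears on both sides and cancels. Collect the known terms of each column as K = Σ(ρt)_known − 3320 × (depth of known layers): K_A = 97075 − 3320×35.3 = −20121; K_B = 73884 − 3320×(1.41 + 26.2) = −17781.2.
Balance: K_A = K_B − x×(3320 − 2180), so x = (K_B − K_A)/(3320 − 2180) = 2339.8/1140 = 2.05 km.

2.05 km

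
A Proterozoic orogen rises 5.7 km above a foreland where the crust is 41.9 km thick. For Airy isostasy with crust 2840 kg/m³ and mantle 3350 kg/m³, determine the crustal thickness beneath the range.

Root depth r = h ρ_c / (ρ_m − ρ_c) = 5.7 km × 2840 / 510 = 31.74 km.
Total thickness = T + h + r = 41.9 km + 5.7 km + 31.74 km = 79.3 km.

79.3 km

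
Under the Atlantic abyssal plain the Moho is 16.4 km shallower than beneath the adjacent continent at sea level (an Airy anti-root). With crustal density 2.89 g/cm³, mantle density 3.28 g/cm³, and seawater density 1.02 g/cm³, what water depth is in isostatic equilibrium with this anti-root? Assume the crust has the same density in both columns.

Replacing a thickness d of crust by seawater at the top must be balanced by replacing crust with mantle at the base: d (ρ_c − ρ_w) = a (ρ_m − ρ_c).
d = a (ρ_m − ρ_c)/(ρ_c − ρ_w) = 16.4 km × 0.39/1.87 = 3.42 km.

3.42 km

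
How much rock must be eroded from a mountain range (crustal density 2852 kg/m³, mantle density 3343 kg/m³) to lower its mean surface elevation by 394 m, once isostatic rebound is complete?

Net drop Δ = e − u = e − e ρ_c/ρ_m = e (ρ_m − ρ_c)/ρ_m.
e = Δ ρ_m/(ρ_m − ρ_c) = 394 m × 3343/491 = 2680 m.

2680 m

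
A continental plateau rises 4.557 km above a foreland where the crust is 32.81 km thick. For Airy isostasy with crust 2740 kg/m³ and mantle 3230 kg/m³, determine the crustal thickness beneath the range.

Root depth r = h ρ_c / (ρ_m − ρ_c) = 4.557 km × 2740 / 490 = 25.48 km.
Total thickness = T + h + r = 32.81 km + 4.557 km + 25.48 km = 62.8 km.

62.8 km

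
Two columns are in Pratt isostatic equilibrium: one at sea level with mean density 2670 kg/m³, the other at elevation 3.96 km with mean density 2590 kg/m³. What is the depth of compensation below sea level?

128 km

ρ_ref D = ρ (D + h) → D (ρ_ref − ρ) = ρ h.
D = ρ h/(ρ_ref − ρ) = 2590 × 3.96 km/(2670 − 2590) = 128 km.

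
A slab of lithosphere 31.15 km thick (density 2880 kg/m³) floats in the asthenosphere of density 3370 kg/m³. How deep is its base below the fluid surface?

Draft d = t ρ_obj/ρ_fluid = 31.15 km × 2880/3370 = 26.6 km.

26.6 km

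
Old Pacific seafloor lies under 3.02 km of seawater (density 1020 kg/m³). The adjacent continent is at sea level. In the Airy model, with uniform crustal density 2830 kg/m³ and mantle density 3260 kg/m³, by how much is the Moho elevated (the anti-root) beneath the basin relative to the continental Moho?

12.7 km

In Airy isostatic equilibrium: replacing crust with seawater at the top is compensated by replacing crust with mantle at the base: d (ρ_c − ρ_w) = a (ρ_m − ρ_c).
a = d (ρ_c − ρ_w)/(ρ_m − ρ_c) = 3.02 km × 1810/430 = 12.7 km.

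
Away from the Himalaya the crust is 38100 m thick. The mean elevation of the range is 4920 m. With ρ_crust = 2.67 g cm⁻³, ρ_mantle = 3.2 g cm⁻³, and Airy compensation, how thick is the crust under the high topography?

67800 m

Root depth r = h ρ_c / (ρ_m − ρ_c) = 4920 m × 2.67 / 0.53 = 24790 m.
Total thickness = T + h + r = 38100 m + 4920 m + 24790 m = 67800 m.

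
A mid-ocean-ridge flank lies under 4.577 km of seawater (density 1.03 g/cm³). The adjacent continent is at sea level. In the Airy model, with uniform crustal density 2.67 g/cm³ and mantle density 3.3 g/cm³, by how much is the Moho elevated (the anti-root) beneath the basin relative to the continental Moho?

11.9 km

Balancing pressure at the compensation depth: replacing crust with seawater at the top is compensated by replacing crust with mantle at the base: d (ρ_c − ρ_w) = a (ρ_m − ρ_c).
a = d (ρ_c − ρ_w)/(ρ_m − ρ_c) = 4.577 km × 1.64/0.63 = 11.9 km.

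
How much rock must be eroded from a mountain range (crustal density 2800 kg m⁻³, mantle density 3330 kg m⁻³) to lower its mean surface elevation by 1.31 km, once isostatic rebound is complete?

Net drop Δ = e − u = e − e ρ_c/ρ_m = e (ρ_m − ρ_c)/ρ_m.
e = Δ ρ_m/(ρ_m − ρ_c) = 1.31 km × 3330/530 = 8.23 km.

8.23 km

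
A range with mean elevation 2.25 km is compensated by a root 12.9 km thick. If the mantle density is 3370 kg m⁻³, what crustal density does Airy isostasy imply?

ρ_c h = (ρ_m − ρ_c) r → ρ_c (h + r) = ρ_m r → ρ_c = ρ_m r / (h + r).
ρ_c = 3370 × 12.9 km / (2.25 km + 12.9 km) = 2870 kg m⁻³.

2870 kg m⁻³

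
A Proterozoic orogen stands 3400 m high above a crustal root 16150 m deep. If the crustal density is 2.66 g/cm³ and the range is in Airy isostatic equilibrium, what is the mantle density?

Airy balance: ρ_c h = (ρ_m − ρ_c) r → ρ_m = ρ_c (1 + h/r).
ρ_m = 2.66 × (1 + 3400 m/16150 m) = 3.22 g/cm³.

3.22 g/cm³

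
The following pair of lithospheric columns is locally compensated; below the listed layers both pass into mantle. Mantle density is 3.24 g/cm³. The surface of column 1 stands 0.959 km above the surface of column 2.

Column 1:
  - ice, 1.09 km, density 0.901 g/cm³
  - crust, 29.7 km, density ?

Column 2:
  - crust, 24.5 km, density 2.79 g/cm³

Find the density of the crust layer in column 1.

2.85 g/cm³

Take the compensation level at the base of the deeper column (depth z_c below the surface of column 1) and equate Σ ρ_i t_i down to z_c; mantle fills any gap and the z_c terms cancel.
Column 1: 1.09×0.901 + 29.7×ρ + (z_c − 30.79)×3.24
Column 2: 0.959×0 + 24.5×2.79 + (z_c − 0.959 − 24.5)×3.24
The z_c×3.24 term appears on both sides and cancels. Collect the known terms of each column as K = Σ(ρt)_known − 3.24 × (depth of known layers): K_1 = 0.98209 − 3.24×30.79 = −98.77751; K_2 = 68.355 − 3.24×(0.959 + 24.5) = −14.13216.
Balance: K_1 + 29.7×ρ = K_2, so ρ = (K_2 − K_1)/29.7 = 84.6453/29.7 = 2.85 g/cm³.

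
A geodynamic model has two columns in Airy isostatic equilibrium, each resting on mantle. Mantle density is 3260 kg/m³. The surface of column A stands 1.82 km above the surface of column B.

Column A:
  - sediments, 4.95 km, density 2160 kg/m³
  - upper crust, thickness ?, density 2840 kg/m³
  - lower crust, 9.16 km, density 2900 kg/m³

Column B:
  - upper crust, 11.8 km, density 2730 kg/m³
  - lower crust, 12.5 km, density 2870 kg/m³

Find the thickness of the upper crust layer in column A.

Take the compensation level at the base of the deeper column (depth z_c below the surface of column A) and equate Σ ρ_i t_i down to z_c; mantle fills any gap and the z_c terms cancel.
Column A: 4.95×2160 + x×2840 + 9.16×2900 + (z_c − 14.11 − x)×3260
Column B: 1.82×0 + 11.8×2730 + 12.5×2870 + (z_c − 1.82 − 24.3)×3260
The z_c×3260 term appears on both sides and cancels. Collect the known terms of each column as K = Σ(ρt)_known − 3260 × (depth of known layers): K_A = 37256 − 3260×14.11 = −8742.6; K_B = 68089 − 3260×(1.82 + 24.3) = −17062.2.
Balance: K_A − x×(3260 − 2840) = K_B, so x = (K_A − K_B)/(3260 − 2840) = 8319.6/420 = 19.8 km.

19.8 km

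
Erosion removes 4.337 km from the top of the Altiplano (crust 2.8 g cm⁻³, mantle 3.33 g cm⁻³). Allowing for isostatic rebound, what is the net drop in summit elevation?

Rebound u = e ρ_c/ρ_m = 4.337 km × 2.8/3.33 = 3.647 km.
Net surface drop = e − u = 4.337 km − 3.647 km = e (ρ_m − ρ_c)/ρ_m = 0.69 km.

0.69 km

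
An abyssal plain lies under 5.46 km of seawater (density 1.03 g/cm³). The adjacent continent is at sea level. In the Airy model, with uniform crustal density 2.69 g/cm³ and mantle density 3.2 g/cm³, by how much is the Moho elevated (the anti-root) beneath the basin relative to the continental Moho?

17.8 km

Equating mass per unit area of the two columns: replacing crust with seawater at the top is compensated by replacing crust with mantle at the base: d (ρ_c − ρ_w) = a (ρ_m − ρ_c).
a = d (ρ_c − ρ_w)/(ρ_m − ρ_c) = 5.46 km × 1.66/0.51 = 17.8 km.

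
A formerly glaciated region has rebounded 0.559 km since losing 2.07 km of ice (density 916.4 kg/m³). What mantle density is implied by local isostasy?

3390 kg/m³

ρ_m = ρ_ice t / u = 916.4 × 2.07 km/0.559 km = 3390 kg/m³.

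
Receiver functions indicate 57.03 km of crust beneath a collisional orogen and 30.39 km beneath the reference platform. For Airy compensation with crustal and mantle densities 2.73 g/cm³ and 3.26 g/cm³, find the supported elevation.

4.33 km

Excess crust Δ = 57.03 km − 30.39 km = 26.64 km, split between elevation h and root r with h + r = Δ.
Airy balance ρ_c h = (ρ_m − ρ_c) r gives r = h ρ_c/(ρ_m − ρ_c), so h (1 + ρ_c/(ρ_m − ρ_c)) = Δ, i.e. h = Δ (ρ_m − ρ_c)/ρ_m.
h = 26.64 km × 0.53/3.26 = 4.33 km.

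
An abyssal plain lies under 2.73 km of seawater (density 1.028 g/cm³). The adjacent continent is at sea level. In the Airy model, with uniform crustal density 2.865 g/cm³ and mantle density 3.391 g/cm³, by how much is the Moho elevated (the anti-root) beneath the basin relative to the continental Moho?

9.53 km

In Airy isostatic equilibrium: replacing crust with seawater at the top is compensated by replacing crust with mantle at the base: d (ρ_c − ρ_w) = a (ρ_m − ρ_c).
a = d (ρ_c − ρ_w)/(ρ_m − ρ_c) = 2.73 km × 1.837/0.526 = 9.53 km.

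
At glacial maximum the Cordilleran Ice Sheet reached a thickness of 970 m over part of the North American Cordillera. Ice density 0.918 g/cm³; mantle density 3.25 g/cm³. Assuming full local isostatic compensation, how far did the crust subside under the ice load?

274 m

For local isostatic compensation: the ice load ρ_ice t is balanced by mantle displaced below, ρ_m s.
s = t ρ_ice / ρ_m = 970 m × 0.918/3.25 = 274 m.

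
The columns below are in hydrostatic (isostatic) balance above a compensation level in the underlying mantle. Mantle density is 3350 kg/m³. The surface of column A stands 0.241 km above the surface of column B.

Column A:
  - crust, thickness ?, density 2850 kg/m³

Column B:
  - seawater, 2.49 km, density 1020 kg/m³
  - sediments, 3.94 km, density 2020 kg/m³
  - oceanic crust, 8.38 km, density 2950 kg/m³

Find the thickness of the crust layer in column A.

Take the compensation level at the base of the deeper column (depth z_c below the surface of column A) and equate Σ ρ_i t_i down to z_c; mantle fills any gap and the z_c terms cancel.
Column A: x×2850 + (z_c − 0 − x)×3350
Column B: 0.241×0 + 2.49×1020 + 3.94×2020 + 8.38×2950 + (z_c − 0.241 − 14.81)×3350
The z_c×3350 term appears on both sides and cancels. Collect the known terms of each column as K = Σ(ρt)_known − 3350 × (depth of known layers): K_A = 0 − 3350×0 = 0; K_B = 35219.6 − 3350×(0.241 + 14.81) = −15201.25.
Balance: K_A − x×(3350 − 2850) = K_B, so x = (K_A − K_B)/(3350 − 2850) = 15201.2/500 = 30.4 km.

30.4 km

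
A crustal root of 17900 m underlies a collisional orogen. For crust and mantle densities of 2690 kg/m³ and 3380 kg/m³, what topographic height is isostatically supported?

4590 m

In Airy isostatic equilibrium: ρ_c h = (ρ_m − ρ_c) r.
h = r (ρ_m − ρ_c) / ρ_c = 17900 m × (3380 − 2690) / 2690 = 4590 m.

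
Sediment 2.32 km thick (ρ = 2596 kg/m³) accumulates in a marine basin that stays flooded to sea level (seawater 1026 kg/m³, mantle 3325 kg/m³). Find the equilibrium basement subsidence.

1.58 km

Submarine loading: the sediment displaces seawater, and the subsidence is in turn flooded, so s (ρ_m − ρ_w) = t (ρ_sed − ρ_w).
s = 2.32 km × (2596 − 1026) / (3325 − 1026) = 1.58 km.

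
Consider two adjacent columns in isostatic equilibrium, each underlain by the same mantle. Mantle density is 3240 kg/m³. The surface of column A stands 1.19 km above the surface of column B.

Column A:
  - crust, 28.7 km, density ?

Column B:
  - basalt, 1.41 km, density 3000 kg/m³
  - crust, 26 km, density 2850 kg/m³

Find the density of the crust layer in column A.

Take the compensation level at the base of the deeper column (depth z_c below the surface of column A) and equate Σ ρ_i t_i down to z_c; mantle fills any gap and the z_c terms cancel.
Column A: 28.7×ρ + (z_c − 28.7)×3240
Column B: 1.19×0 + 1.41×3000 + 26×2850 + (z_c − 1.19 − 27.41)×3240
The z_c×3240 term appears on both sides and cancels. Collect the known terms of each column as K = Σ(ρt)_known − 3240 × (depth of known layers): K_A = 0 − 3240×28.7 = −92988; K_B = 78330 − 3240×(1.19 + 27.41) = −14334.
Balance: K_A + 28.7×ρ = K_B, so ρ = (K_B − K_A)/28.7 = 78654/28.7 = 2740 kg/m³.

2740 kg/m³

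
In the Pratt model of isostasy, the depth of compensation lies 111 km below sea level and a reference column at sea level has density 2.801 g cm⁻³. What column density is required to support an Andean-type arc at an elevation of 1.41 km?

Pratt balance: ρ_ref D = ρ (D + h).
ρ = ρ_ref D/(D + h) = 2.801 × 111 km/(111 km + 1.41 km) = 2.77 g cm⁻³.

2.77 g cm⁻³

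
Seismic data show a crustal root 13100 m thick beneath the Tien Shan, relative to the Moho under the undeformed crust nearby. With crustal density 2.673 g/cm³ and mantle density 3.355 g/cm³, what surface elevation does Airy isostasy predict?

Equating mass per unit area of the two columns: ρ_c h = (ρ_m − ρ_c) r.
h = r (ρ_m − ρ_c) / ρ_c = 13100 m × (3.355 − 2.673) / 2.673 = 3340 m.

3340 m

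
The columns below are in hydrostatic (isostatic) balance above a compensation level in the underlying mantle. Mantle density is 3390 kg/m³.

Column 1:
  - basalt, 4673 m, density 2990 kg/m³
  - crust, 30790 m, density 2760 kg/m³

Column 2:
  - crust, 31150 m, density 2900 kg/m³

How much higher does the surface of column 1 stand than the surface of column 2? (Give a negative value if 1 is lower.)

1770 m

For any compensation level in the mantle, the mantle terms cancel and isostasy reduces to e = (Σt_1 − Σt_2) − (Σ(ρt)_1 − Σ(ρt)_2) / ρ_m.
Σt_1 = 35463 m; Σt_2 = 31150 m; Σ(ρt)_1 = 98952670; Σ(ρt)_2 = 90335000 (in m·kg/m³).
e = (35463 − 31150) − (98952670 − 90335000) / 3390 = 1770 m.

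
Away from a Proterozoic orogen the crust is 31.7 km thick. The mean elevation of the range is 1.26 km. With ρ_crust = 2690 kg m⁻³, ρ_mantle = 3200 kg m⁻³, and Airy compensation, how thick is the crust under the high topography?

39.6 km

Root depth r = h ρ_c / (ρ_m − ρ_c) = 1.26 km × 2690 / 510 = 6.646 km.
Total thickness = T + h + r = 31.7 km + 1.26 km + 6.646 km = 39.6 km.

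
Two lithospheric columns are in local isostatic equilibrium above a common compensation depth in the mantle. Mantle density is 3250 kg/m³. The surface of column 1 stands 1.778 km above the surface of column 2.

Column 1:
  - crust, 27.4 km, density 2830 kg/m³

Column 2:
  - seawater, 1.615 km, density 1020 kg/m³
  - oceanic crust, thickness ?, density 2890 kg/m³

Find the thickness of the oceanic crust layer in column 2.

5.91 km

Take the compensation level at the base of the deeper column (depth z_c below the surface of column 1) and equate Σ ρ_i t_i down to z_c; mantle fills any gap and the z_c terms cancel.
Column 1: 27.4×2830 + (z_c − 27.4)×3250
Column 2: 1.778×0 + 1.615×1020 + x×2890 + (z_c − 1.778 − 1.615 − x)×3250
The z_c×3250 term appears on both sides and cancels. Collect the known terms of each column as K = Σ(ρt)_known − 3250 × (depth of known layers): K_1 = 77542 − 3250×27.4 = −11508; K_2 = 1647.3 − 3250×(1.778 + 1.615) = −9379.95.
Balance: K_1 = K_2 − x×(3250 − 2890), so x = (K_2 − K_1)/(3250 − 2890) = 2128.05/360 = 5.91 km.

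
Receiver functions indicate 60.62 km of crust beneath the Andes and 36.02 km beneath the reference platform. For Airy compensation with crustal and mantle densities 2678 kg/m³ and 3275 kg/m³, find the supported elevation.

4.48 km

Excess crust Δ = 60.62 km − 36.02 km = 24.6 km, split between elevation h and root r with h + r = Δ.
Airy balance ρ_c h = (ρ_m − ρ_c) r gives r = h ρ_c/(ρ_m − ρ_c), so h (1 + ρ_c/(ρ_m − ρ_c)) = Δ, i.e. h = Δ (ρ_m − ρ_c)/ρ_m.
h = 24.6 km × 597/3275 = 4.48 km.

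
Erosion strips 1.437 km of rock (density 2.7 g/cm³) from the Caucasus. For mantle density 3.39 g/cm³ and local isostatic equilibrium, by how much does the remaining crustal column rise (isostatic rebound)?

1.14 km

Unloading: uplift u = e ρ_c/ρ_m = 1.437 km × 2.7/3.39 = 1.14 km.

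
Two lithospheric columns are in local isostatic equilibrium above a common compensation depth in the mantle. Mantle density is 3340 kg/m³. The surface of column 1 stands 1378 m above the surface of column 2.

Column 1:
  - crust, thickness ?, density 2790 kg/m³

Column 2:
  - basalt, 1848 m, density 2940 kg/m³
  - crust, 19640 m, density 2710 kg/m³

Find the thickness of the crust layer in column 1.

32200 m

Take the compensation level at the base of the deeper column (depth z_c below the surface of column 1) and equate Σ ρ_i t_i down to z_c; mantle fills any gap and the z_c terms cancel.
Column 1: x×2790 + (z_c − 0 − x)×3340
Column 2: 1378×0 + 1848×2940 + 19640×2710 + (z_c − 1378 − 21488)×3340
The z_c×3340 term appears on both sides and cancels. Collect the known terms of each column as K = Σ(ρt)_known − 3340 × (depth of known layers): K_1 = 0 − 3340×0 = 0; K_2 = 58657520 − 3340×(1378 + 21488) = −17714920.
Balance: K_1 − x×(3340 − 2790) = K_2, so x = (K_1 − K_2)/(3340 − 2790) = 17714900/550 = 32200 m.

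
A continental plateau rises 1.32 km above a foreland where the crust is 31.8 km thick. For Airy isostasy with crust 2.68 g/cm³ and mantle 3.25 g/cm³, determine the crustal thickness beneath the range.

Root depth r = h ρ_c / (ρ_m − ρ_c) = 1.32 km × 2.68 / 0.57 = 6.206 km.
Total thickness = T + h + r = 31.8 km + 1.32 km + 6.206 km = 39.3 km.

39.3 km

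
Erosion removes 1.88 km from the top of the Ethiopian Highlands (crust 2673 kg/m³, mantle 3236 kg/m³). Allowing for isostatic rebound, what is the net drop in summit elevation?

Rebound u = e ρ_c/ρ_m = 1.88 km × 2673/3236 = 1.553 km.
Net surface drop = e − u = 1.88 km − 1.553 km = e (ρ_m − ρ_c)/ρ_m = 0.327 km.

0.327 km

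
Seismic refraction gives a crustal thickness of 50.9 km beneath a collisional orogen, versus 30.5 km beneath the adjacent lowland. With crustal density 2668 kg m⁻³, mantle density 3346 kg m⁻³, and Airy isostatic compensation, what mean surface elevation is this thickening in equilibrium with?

4.13 km

Excess crust Δ = 50.9 km − 30.5 km = 20.4 km, split between elevation h and root r with h + r = Δ.
Airy balance ρ_c h = (ρ_m − ρ_c) r gives r = h ρ_c/(ρ_m − ρ_c), so h (1 + ρ_c/(ρ_m − ρ_c)) = Δ, i.e. h = Δ (ρ_m − ρ_c)/ρ_m.
h = 20.4 km × 678/3346 = 4.13 km.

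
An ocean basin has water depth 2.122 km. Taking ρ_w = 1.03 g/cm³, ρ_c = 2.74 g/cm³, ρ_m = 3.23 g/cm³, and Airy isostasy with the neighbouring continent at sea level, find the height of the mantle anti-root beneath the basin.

7.41 km

Isostatic balance requires: replacing crust with seawater at the top is compensated by replacing crust with mantle at the base: d (ρ_c − ρ_w) = a (ρ_m − ρ_c).
a = d (ρ_c − ρ_w)/(ρ_m − ρ_c) = 2.122 km × 1.71/0.49 = 7.41 km.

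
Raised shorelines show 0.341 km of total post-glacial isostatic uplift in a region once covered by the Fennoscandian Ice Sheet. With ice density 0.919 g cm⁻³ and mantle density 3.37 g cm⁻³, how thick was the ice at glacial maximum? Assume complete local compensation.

u = t ρ_ice/ρ_m → t = u ρ_m/ρ_ice = 0.341 km × 3.37/0.919 = 1.25 km.

1.25 km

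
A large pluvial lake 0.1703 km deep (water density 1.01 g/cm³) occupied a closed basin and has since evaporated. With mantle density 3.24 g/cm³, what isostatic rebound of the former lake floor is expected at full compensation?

u = d ρ_w/ρ_m = 0.1703 km × 1.01/3.24 = 0.0531 km.

0.0531 km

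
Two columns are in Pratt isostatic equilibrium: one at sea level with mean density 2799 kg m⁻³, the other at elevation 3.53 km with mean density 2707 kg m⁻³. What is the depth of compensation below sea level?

104 km

ρ_ref D = ρ (D + h) → D (ρ_ref − ρ) = ρ h.
D = ρ h/(ρ_ref − ρ) = 2707 × 3.53 km/(2799 − 2707) = 104 km.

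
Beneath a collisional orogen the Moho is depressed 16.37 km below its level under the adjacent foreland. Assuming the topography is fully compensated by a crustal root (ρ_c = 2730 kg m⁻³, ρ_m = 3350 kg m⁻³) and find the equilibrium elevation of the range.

3.72 km

Isostatic balance requires: ρ_c h = (ρ_m − ρ_c) r.
h = r (ρ_m − ρ_c) / ρ_c = 16.37 km × (3350 − 2730) / 2730 = 3.72 km.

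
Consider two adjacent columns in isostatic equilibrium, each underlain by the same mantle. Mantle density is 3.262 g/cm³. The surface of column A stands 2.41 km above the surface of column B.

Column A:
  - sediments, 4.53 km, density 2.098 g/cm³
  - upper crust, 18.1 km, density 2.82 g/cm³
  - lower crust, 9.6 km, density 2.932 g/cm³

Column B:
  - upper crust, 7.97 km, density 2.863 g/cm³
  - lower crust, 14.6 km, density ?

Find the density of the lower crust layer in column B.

2.89 g/cm³

Take the compensation level at the base of the deeper column (depth z_c below the surface of column A) and equate Σ ρ_i t_i down to z_c; mantle fills any gap and the z_c terms cancel.
Column A: 4.53×2.098 + 18.1×2.82 + 9.6×2.932 + (z_c − 32.23)×3.262
Column B: 2.41×0 + 7.97×2.863 + 14.6×ρ + (z_c − 2.41 − 22.57)×3.262
The z_c×3.262 term appears on both sides and cancels. Collect the known terms of each column as K = Σ(ρt)_known − 3.262 × (depth of known layers): K_A = 88.69314 − 3.262×32.23 = −16.44112; K_B = 22.81811 − 3.262×(2.41 + 22.57) = −58.66665.
Balance: K_A = K_B + 14.6×ρ, so ρ = (K_A − K_B)/14.6 = 42.2255/14.6 = 2.89 g/cm³.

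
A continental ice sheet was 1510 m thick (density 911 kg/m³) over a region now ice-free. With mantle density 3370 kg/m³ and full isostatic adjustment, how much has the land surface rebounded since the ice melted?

Removing the load lets mantle flow back in; uplift u satisfies ρ_ice t = ρ_m u.
u = t ρ_ice/ρ_m = 1510 m × 911/3370 = 408 m.

408 m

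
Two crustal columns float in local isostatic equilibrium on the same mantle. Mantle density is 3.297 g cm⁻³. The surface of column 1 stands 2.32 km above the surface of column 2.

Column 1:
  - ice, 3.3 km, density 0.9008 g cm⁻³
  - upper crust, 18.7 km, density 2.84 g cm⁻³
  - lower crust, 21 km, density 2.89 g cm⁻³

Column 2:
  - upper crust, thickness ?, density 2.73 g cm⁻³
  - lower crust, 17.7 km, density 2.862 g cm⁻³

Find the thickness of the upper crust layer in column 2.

17 km

Take the compensation level at the base of the deeper column (depth z_c below the surface of column 1) and equate Σ ρ_i t_i down to z_c; mantle fills any gap and the z_c terms cancel.
Column 1: 3.3×0.9008 + 18.7×2.84 + 21×2.89 + (z_c − 43)×3.297
Column 2: 2.32×0 + x×2.73 + 17.7×2.862 + (z_c − 2.32 − 17.7 − x)×3.297
The z_c×3.297 term appears on both sides and cancels. Collect the known terms of each column as K = Σ(ρt)_known − 3.297 × (depth of known layers): K_1 = 116.77064 − 3.297×43 = −25.00036; K_2 = 50.6574 − 3.297×(2.32 + 17.7) = −15.34854.
Balance: K_1 = K_2 − x×(3.297 − 2.73), so x = (K_2 − K_1)/(3.297 − 2.73) = 9.65182/0.567 = 17 km.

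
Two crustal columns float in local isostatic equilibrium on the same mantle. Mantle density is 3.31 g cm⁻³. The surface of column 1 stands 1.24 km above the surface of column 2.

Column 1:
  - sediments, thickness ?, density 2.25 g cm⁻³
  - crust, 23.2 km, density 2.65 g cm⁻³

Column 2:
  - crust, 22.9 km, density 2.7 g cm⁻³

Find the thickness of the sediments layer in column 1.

2.61 km

Take the compensation level at the base of the deeper column (depth z_c below the surface of column 1) and equate Σ ρ_i t_i down to z_c; mantle fills any gap and the z_c terms cancel.
Column 1: x×2.25 + 23.2×2.65 + (z_c − 23.2 − x)×3.31
Column 2: 1.24×0 + 22.9×2.7 + (z_c − 1.24 − 22.9)×3.31
The z_c×3.31 term appears on both sides and cancels. Collect the known terms of each column as K = Σ(ρt)_known − 3.31 × (depth of known layers): K_1 = 61.48 − 3.31×23.2 = −15.312; K_2 = 61.83 − 3.31×(1.24 + 22.9) = −18.0734.
Balance: K_1 − x×(3.31 − 2.25) = K_2, so x = (K_1 − K_2)/(3.31 − 2.25) = 2.7614/1.06 = 2.61 km.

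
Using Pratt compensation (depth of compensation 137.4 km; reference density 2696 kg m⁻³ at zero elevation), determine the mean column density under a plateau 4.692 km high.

2610 kg m⁻³

Pratt balance: ρ_ref D = ρ (D + h).
ρ = ρ_ref D/(D + h) = 2696 × 137.4 km/(137.4 km + 4.692 km) = 2610 kg m⁻³.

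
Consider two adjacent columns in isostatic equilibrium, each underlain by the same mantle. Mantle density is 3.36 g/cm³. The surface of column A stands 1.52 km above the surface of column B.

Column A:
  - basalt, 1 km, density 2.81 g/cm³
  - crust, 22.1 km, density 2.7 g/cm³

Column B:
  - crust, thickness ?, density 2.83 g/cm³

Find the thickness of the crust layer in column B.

Take the compensation level at the base of the deeper column (depth z_c below the surface of column A) and equate Σ ρ_i t_i down to z_c; mantle fills any gap and the z_c terms cancel.
Column A: 1×2.81 + 22.1×2.7 + (z_c − 23.1)×3.36
Column B: 1.52×0 + x×2.83 + (z_c − 1.52 − 0 − x)×3.36
The z_c×3.36 term appears on both sides and cancels. Collect the known terms of each column as K = Σ(ρt)_known − 3.36 × (depth of known layers): K_A = 62.48 − 3.36×23.1 = −15.136; K_B = 0 − 3.36×(1.52 + 0) = −5.1072.
Balance: K_A = K_B − x×(3.36 − 2.83), so x = (K_B − K_A)/(3.36 − 2.83) = 10.0288/0.53 = 18.9 km.

18.9 km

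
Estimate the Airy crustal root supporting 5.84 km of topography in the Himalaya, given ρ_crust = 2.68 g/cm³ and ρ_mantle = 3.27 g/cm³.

Equating mass per unit area of the two columns: the weight of the topography is balanced by the buoyancy of the root, ρ_c h = (ρ_m − ρ_c) r.
r = h · ρ_c / (ρ_m − ρ_c) = 5.84 km × 2.68 / (3.27 − 2.68) = 26.5 km.

26.5 km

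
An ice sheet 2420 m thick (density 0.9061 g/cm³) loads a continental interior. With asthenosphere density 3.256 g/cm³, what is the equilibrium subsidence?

673 m

Balancing pressure at the compensation depth: the ice load ρ_ice t is balanced by mantle displaced below, ρ_m s.
s = t ρ_ice / ρ_m = 2420 m × 0.9061/3.256 = 673 m.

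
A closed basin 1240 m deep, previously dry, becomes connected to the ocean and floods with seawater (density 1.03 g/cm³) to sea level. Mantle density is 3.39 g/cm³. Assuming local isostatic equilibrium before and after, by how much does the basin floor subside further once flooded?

After flooding the water column is d + s deep. Its weight must equal the weight of mantle displaced by the extra subsidence s: (d + s) ρ_w = s ρ_m.
s = d ρ_w / (ρ_m − ρ_w) = 1240 m × 1.03/(3.39 − 1.03) = 541 m.

541 m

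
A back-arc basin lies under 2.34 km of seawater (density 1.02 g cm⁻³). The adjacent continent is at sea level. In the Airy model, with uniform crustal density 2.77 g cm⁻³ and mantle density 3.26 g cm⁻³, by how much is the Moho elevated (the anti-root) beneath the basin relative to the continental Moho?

8.36 km

For local isostatic compensation: replacing crust with seawater at the top is compensated by replacing crust with mantle at the base: d (ρ_c − ρ_w) = a (ρ_m − ρ_c).
a = d (ρ_c − ρ_w)/(ρ_m − ρ_c) = 2.34 km × 1.75/0.49 = 8.36 km.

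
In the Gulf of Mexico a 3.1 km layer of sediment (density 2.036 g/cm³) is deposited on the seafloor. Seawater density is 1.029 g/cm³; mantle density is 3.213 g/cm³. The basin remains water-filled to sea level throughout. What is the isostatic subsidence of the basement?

1.43 km

Submarine loading: the sediment displaces seawater, and the subsidence is in turn flooded, so s (ρ_m − ρ_w) = t (ρ_sed − ρ_w).
s = 3.1 km × (2.036 − 1.029) / (3.213 − 1.029) = 1.43 km.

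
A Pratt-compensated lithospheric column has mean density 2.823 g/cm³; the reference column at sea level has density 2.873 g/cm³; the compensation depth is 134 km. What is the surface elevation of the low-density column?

ρ_ref D = ρ (D + h) → h = D (ρ_ref − ρ)/ρ.
h = 134 km × (2.873 − 2.823)/2.823 = 2.37 km.

2.37 km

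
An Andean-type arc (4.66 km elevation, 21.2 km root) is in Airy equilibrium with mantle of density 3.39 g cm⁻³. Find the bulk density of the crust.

ρ_c h = (ρ_m − ρ_c) r → ρ_c (h + r) = ρ_m r → ρ_c = ρ_m r / (h + r).
ρ_c = 3.39 × 21.2 km / (4.66 km + 21.2 km) = 2.78 g cm⁻³.

2.78 g cm⁻³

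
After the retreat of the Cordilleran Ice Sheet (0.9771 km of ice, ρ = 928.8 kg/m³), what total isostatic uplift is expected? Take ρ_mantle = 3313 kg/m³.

0.274 km

Removing the load lets mantle flow back in; uplift u satisfies ρ_ice t = ρ_m u.
u = t ρ_ice/ρ_m = 0.9771 km × 928.8/3313 = 0.274 km.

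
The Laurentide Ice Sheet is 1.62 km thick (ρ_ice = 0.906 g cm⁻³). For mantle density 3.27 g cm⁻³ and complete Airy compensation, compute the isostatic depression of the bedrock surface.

0.449 km

Equating mass per unit area of the two columns: the ice load ρ_ice t is balanced by mantle displaced below, ρ_m s.
s = t ρ_ice / ρ_m = 1.62 km × 0.906/3.27 = 0.449 km.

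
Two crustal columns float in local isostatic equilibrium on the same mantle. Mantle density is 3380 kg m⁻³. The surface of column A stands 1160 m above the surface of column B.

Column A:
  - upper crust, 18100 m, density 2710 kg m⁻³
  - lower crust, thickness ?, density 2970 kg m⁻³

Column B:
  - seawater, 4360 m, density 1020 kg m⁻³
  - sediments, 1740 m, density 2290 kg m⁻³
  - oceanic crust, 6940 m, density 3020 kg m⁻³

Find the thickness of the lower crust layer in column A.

Take the compensation level at the base of the deeper column (depth z_c below the surface of column A) and equate Σ ρ_i t_i down to z_c; mantle fills any gap and the z_c terms cancel.
Column A: 18100×2710 + x×2970 + (z_c − 18100 − x)×3380
Column B: 1160×0 + 4360×1020 + 1740×2290 + 6940×3020 + (z_c − 1160 − 13040)×3380
The z_c×3380 term appears on both sides and cancels. Collect the known terms of each column as K = Σ(ρt)_known − 3380 × (depth of known layers): K_A = 49051000 − 3380×18100 = −12127000; K_B = 29390600 − 3380×(1160 + 13040) = −18605400.
Balance: K_A − x×(3380 − 2970) = K_B, so x = (K_A − K_B)/(3380 − 2970) = 6478400/410 = 15800 m.

15800 m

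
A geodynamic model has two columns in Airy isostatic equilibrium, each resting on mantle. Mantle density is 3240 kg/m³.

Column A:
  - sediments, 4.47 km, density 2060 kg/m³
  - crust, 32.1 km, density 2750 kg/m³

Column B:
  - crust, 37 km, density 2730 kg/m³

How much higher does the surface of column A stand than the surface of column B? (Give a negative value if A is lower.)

0.659 km

For any compensation level in the mantle, the mantle terms cancel and isostasy reduces to e = (Σt_A − Σt_B) − (Σ(ρt)_A − Σ(ρt)_B) / ρ_m.
Σt_A = 36.57 km; Σt_B = 37 km; Σ(ρt)_A = 97483.2; Σ(ρt)_B = 101010 (in km·kg/m³).
e = (36.57 − 37) − (97483.2 − 101010) / 3240 = 0.659 km.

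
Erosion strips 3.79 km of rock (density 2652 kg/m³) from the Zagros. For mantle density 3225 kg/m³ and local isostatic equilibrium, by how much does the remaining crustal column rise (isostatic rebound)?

Unloading: uplift u = e ρ_c/ρ_m = 3.79 km × 2652/3225 = 3.12 km.

3.12 km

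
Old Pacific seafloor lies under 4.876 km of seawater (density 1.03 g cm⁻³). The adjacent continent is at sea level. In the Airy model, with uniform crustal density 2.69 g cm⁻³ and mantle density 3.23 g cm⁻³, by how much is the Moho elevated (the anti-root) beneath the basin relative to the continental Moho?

For local isostatic compensation: replacing crust with seawater at the top is compensated by replacing crust with mantle at the base: d (ρ_c − ρ_w) = a (ρ_m − ρ_c).
a = d (ρ_c − ρ_w)/(ρ_m − ρ_c) = 4.876 km × 1.66/0.54 = 15 km.

15 km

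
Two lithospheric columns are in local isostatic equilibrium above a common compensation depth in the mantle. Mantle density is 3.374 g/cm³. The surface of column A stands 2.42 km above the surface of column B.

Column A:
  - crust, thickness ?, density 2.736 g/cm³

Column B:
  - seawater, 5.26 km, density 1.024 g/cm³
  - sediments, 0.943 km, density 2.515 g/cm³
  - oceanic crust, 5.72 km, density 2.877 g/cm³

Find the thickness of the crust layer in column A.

Take the compensation level at the base of the deeper column (depth z_c below the surface of column A) and equate Σ ρ_i t_i down to z_c; mantle fills any gap and the z_c terms cancel.
Column A: x×2.736 + (z_c − 0 − x)×3.374
Column B: 2.42×0 + 5.26×1.024 + 0.943×2.515 + 5.72×2.877 + (z_c − 2.42 − 11.923)×3.374
The z_c×3.374 term appears on both sides and cancels. Collect the known terms of each column as K = Σ(ρt)_known − 3.374 × (depth of known layers): K_A = 0 − 3.374×0 = 0; K_B = 24.214325 − 3.374×(2.42 + 11.923) = −24.178957.
Balance: K_A − x×(3.374 − 2.736) = K_B, so x = (K_A − K_B)/(3.374 − 2.736) = 24.179/0.638 = 37.9 km.

37.9 km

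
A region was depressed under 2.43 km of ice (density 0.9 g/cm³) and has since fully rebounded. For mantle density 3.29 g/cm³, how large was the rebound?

Removing the load lets mantle flow back in; uplift u satisfies ρ_ice t = ρ_m u.
u = t ρ_ice/ρ_m = 2.43 km × 0.9/3.29 = 0.665 km.

0.665 km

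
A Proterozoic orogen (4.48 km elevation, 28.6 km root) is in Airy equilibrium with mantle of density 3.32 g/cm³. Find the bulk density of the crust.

2.87 g/cm³

ρ_c h = (ρ_m − ρ_c) r → ρ_c (h + r) = ρ_m r → ρ_c = ρ_m r / (h + r).
ρ_c = 3.32 × 28.6 km / (4.48 km + 28.6 km) = 2.87 g/cm³.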